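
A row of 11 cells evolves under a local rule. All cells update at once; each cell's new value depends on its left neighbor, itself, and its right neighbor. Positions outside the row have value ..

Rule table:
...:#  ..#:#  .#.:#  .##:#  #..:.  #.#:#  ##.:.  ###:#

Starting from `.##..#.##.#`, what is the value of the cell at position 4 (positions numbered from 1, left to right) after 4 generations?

##..####.##
#..####.##.
#.####.##..
#####.##..#
position 4 holds #

#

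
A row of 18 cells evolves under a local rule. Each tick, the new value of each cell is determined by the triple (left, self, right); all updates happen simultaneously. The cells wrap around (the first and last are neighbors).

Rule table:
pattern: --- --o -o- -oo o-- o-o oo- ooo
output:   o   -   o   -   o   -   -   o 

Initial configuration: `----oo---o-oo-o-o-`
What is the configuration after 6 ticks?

----o-o--o---o--oo

ooo---oo-o----o-oo
oo-oo----oooo-o--o
o----ooo--oo--oo--
oooo--o-o---o---o-
-oo-o-o-ooo-ooo-o-
----o-o--o---o--oo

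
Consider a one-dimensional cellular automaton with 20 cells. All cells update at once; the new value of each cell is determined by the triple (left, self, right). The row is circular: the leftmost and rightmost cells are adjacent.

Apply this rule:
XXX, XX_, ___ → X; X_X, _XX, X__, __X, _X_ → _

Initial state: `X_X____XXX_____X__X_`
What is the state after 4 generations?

XXX_XX___XXX_____XXX

generation 1: ____XX__XX_XXX______
generation 2: XXX__X___X__XX_XXXXX
generation 3: XXX____X_____X__XXXX
generation 4: XXX_XX___XXX_____XXX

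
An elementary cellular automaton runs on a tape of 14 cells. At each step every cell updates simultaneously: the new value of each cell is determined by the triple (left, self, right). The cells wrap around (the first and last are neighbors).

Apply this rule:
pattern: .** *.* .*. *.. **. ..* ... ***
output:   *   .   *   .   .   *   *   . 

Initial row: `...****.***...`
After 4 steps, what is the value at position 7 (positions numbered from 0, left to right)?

****....*...**
.....****.***.
******....*...
*......****.**
position 7 holds *

*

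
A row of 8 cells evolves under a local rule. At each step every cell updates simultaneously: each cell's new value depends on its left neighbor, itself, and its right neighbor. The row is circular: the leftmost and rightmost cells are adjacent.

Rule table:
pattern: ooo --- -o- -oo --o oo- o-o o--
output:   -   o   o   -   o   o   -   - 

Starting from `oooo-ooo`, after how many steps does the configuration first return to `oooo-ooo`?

step 1: ---o----
step 2: oooo-ooo

2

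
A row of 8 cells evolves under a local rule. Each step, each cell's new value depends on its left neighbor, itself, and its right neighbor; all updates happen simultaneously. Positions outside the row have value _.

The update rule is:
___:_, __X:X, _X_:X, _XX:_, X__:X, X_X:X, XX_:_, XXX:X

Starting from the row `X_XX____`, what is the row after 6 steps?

XXX__XXX

XX__X___
__XXXX__
_X_XX_X_
XXX__XXX
_X_XX_X_  (repeats step 3; period 2)
step 6: XXX__XXX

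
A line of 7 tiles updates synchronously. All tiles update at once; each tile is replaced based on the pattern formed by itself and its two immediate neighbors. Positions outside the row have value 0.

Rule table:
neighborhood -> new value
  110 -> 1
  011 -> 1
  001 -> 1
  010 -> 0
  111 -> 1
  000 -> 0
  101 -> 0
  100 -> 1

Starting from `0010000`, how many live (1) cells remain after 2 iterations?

0101000
1000100
count of 1: 2

2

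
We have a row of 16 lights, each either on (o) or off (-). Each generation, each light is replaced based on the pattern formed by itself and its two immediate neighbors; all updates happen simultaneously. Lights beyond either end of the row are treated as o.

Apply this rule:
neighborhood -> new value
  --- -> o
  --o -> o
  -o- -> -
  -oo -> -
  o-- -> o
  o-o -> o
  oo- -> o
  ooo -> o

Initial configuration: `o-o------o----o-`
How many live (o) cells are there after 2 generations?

13

oo-oooooo-oooo-o
ooo-oooooo-oooo-
count of o: 13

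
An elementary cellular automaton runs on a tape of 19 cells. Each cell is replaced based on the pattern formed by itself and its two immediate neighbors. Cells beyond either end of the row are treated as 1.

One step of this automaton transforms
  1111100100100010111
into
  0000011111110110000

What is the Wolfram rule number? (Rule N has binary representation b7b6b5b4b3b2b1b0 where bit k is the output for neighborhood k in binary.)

22

position 0: 111 → 0  (bit 7 = 0)
position 4: 110 → 0  (bit 6 = 0)
position 15: 101 → 0  (bit 5 = 0)
position 5: 100 → 1  (bit 4 = 1)
position 16: 011 → 0  (bit 3 = 0)
position 7: 010 → 1  (bit 2 = 1)
position 6: 001 → 1  (bit 1 = 1)
position 12: 000 → 0  (bit 0 = 0)
bits b7..b0 = 00010110 = 22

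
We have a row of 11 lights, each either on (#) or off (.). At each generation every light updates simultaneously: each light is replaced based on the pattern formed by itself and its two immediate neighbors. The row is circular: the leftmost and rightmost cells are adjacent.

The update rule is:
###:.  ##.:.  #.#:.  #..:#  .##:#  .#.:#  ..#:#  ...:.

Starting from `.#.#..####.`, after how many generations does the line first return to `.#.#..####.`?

17

generation 1: ##.####...#
generation 2: ...#...#.##
generation 3: #.###.##.#.
generation 4: #.#...#..#.
generation 5: #.##.#####.
generation 6: #.#..#.....
generation 7: #.#####...#
generation 8: ..#....#.##
generation 9: ####..##.#.
generation 10: #...###..#.
generation 11: ##.##..###.
generation 12: #..#.###...
generation 13: ####.#..#.#
generation 14: .....####.#
generation 15: #...##....#
generation 16: .#.##.#..##
generation 17: .#.#..####.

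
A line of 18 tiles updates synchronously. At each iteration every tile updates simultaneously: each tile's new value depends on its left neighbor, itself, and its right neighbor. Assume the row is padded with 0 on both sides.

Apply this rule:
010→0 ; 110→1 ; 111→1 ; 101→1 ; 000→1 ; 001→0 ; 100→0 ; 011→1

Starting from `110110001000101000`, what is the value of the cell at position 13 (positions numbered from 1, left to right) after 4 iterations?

1

111110100010010011
111111001000000011
111111000011111011
111111011011111111
position 13 holds 1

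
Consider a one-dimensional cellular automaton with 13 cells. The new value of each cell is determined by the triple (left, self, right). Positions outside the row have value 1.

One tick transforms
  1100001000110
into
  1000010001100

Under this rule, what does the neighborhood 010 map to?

At position 6 the neighborhood is 010; the next row has 0 there.

0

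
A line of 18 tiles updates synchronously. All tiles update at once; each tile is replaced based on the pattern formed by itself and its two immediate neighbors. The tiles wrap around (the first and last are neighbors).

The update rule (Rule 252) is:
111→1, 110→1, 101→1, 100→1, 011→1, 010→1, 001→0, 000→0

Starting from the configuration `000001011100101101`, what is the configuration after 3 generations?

100001111110111111
110001111111111111
111001111111111111

111001111111111111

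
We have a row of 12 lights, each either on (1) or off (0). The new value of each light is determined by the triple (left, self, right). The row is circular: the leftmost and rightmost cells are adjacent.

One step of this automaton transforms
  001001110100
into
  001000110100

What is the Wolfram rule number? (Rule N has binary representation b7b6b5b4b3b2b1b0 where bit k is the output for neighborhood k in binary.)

position 6: 111 → 1  (bit 7 = 1)
position 7: 110 → 1  (bit 6 = 1)
position 8: 101 → 0  (bit 5 = 0)
position 3: 100 → 0  (bit 4 = 0)
position 5: 011 → 0  (bit 3 = 0)
position 2: 010 → 1  (bit 2 = 1)
position 1: 001 → 0  (bit 1 = 0)
position 0: 000 → 0  (bit 0 = 0)
bits b7..b0 = 11000100 = 196

196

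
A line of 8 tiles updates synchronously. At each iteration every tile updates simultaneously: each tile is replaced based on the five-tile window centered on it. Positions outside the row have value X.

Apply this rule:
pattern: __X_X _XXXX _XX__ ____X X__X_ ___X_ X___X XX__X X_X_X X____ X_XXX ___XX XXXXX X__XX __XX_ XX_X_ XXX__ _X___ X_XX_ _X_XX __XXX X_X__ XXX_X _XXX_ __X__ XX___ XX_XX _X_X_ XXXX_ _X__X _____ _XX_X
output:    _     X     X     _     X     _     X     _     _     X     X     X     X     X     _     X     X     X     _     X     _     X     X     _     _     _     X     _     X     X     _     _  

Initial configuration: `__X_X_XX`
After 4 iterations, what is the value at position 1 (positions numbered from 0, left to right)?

iteration 1: _X___XXX
iteration 2: XXXXX_XX
iteration 3: XXXXXXXX
iteration 4: XXXXXXXX
position 1 holds X

X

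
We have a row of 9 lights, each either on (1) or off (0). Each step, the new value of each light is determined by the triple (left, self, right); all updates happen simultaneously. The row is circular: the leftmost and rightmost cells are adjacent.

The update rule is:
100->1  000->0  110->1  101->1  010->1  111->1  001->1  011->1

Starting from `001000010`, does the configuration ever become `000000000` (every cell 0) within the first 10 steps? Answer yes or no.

no

011100111
111111111
111111111  (fixed point — unchanged through step 10)
step 10 is 111111111, still not uniform 0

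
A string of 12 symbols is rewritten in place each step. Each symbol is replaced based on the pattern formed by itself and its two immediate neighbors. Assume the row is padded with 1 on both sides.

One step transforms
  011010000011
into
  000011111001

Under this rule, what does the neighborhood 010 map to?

1

At position 4 the neighborhood is 010; the next row has 1 there.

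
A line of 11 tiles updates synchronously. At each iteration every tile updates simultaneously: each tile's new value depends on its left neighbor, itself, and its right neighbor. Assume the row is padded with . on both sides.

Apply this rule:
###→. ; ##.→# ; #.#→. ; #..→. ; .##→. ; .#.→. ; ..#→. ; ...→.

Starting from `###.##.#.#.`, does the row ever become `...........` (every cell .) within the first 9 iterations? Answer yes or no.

yes

..#..#.....
...........
all cells are . at iteration 2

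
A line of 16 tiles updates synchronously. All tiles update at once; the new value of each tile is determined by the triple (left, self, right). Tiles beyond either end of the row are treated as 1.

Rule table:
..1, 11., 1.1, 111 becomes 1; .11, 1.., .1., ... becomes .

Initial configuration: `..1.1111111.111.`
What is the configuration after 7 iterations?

.1.1.1111111.111
1.1.1.1111111.11
11.1.1.1111111.1
111.1.1.1111111.
1111.1.1.1111111
11111.1.1.111111
111111.1.1.11111

111111.1.1.11111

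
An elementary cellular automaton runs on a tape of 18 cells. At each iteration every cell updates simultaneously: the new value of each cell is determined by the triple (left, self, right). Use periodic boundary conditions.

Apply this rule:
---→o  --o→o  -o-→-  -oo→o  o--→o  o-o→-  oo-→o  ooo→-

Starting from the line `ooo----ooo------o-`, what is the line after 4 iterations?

-o-o--ooooo----o-o

o-oooooo-ooooooo--
--o----o-o-----ooo
oo-oooo---oooooo-o
-o-o--ooooo----o-o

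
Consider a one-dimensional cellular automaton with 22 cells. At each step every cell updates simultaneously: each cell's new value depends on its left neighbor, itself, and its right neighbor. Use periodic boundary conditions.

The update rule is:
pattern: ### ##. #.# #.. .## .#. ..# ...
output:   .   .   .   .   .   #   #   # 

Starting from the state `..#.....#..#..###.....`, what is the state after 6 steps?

step 1: ###.#####.##.#....####
step 2: .............#.###....
step 3: ##############.....###
step 4: ...............####...
step 5: ###############.....##
step 6: ................####..

................####..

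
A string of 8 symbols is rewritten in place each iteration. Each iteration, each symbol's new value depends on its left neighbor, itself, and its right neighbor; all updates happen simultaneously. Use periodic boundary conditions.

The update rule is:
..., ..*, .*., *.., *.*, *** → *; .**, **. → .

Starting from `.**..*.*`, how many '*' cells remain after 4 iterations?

*..*****
.**.****
*..*.**.
*****..*
count of *: 6

6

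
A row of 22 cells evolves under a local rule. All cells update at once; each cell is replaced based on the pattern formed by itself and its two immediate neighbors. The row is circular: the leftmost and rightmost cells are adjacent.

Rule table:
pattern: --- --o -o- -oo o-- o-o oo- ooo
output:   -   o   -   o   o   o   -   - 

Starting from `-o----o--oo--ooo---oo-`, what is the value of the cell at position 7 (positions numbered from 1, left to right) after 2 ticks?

tick 1: o-o--o-ooo-ooo--o-oo-o
tick 2: -o-oo-oo--oo--oo-oo-oo
position 7 holds o

o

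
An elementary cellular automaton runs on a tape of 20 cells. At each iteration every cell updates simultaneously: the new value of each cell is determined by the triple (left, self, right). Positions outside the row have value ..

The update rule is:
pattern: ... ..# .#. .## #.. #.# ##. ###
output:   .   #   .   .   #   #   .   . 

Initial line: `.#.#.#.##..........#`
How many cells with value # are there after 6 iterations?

#.#.#.#..#........#.
.#.#.#.##.#......#.#
#.#.#.#..#.#....#.#.
.#.#.#.##.#.#..#.#.#
#.#.#.#..#.#.##.#.#.
.#.#.#.##.#.#..#.#.#
count of #: 10

10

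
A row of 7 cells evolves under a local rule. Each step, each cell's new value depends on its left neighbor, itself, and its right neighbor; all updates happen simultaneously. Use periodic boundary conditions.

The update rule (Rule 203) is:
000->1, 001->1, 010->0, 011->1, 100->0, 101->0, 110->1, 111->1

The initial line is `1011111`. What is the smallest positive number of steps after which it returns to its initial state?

1011111

1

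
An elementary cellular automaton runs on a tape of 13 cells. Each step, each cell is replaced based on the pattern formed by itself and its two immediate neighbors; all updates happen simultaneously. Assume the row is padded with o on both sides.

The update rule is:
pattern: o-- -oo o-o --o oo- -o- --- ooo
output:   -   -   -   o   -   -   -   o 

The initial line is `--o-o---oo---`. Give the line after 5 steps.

---o----o--o-

-o-----o----o
------o----o-
-----o----o--
----o----o--o
---o----o--o-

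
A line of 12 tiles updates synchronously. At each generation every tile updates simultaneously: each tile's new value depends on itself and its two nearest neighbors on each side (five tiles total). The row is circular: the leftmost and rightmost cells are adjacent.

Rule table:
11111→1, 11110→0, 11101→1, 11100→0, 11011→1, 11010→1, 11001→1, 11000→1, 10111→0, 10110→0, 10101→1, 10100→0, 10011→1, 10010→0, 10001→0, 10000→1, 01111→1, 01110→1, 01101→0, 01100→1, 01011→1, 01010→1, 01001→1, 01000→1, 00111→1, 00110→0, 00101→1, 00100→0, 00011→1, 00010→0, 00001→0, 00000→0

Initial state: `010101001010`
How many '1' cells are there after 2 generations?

011110101101
101011110011
count of 1: 8

8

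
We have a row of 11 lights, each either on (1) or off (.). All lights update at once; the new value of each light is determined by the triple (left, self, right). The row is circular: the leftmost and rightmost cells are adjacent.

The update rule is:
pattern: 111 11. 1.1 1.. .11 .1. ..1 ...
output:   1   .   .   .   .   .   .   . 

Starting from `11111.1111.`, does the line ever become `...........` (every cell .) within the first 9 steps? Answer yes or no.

yes

.111...11..
..1........
...........
all cells are . at step 3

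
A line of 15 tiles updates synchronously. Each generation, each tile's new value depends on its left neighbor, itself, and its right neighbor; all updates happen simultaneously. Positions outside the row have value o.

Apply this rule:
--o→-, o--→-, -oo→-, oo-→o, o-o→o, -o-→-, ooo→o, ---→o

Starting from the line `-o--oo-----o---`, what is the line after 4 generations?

ooo--o--o-o-oo-

o----o-ooo---o-
o-oo--o-oo-o--o
oo-o---o-oo----
ooo--o--o-o-oo-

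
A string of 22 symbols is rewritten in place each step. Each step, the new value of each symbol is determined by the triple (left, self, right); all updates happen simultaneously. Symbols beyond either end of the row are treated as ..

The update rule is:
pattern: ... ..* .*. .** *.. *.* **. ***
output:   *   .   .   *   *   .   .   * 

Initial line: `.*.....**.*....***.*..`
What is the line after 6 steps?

**..*.*.*.**........*.

step 1: ..****.*...***.**...**
step 2: *.***...**.**..*.**.*.
step 3: ..**.**.*..*.*...*...*
step 4: *.*..*...*....**..**..
step 5: ...*..**..***.*.*.*.**
step 6: **..*.*.*.**........*.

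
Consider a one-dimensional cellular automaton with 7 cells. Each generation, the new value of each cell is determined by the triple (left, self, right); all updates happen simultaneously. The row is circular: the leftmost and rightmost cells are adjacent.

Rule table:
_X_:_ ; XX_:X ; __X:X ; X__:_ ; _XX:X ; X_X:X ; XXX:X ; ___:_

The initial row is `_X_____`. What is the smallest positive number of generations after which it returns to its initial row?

7

X______
______X
_____X_
____X__
___X___
__X____
_X_____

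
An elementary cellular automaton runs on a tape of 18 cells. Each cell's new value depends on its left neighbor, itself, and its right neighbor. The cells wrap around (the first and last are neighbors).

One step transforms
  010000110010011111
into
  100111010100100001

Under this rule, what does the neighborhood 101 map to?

At position 0 the neighborhood is 101; the next row has 1 there.

1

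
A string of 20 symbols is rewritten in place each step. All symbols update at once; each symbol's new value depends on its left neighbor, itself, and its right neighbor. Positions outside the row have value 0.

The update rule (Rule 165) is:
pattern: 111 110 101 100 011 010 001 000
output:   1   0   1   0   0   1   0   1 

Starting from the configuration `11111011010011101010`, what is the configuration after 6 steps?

11011100010100101110

01110100110001011110
00101100000101101100
10110001110110010001
11000100101000010101
00010100111011011111
11011100010100101110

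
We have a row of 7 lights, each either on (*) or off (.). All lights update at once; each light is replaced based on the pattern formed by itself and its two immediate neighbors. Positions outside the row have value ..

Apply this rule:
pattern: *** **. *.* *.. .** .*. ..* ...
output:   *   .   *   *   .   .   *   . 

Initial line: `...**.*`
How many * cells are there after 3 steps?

..*..*.
.*.**.*
*.*..*.
count of *: 3

3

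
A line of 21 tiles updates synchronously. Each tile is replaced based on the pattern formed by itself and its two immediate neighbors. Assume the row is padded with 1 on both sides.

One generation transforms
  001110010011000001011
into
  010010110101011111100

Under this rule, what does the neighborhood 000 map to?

At position 13 the neighborhood is 000; the next row has 1 there.

1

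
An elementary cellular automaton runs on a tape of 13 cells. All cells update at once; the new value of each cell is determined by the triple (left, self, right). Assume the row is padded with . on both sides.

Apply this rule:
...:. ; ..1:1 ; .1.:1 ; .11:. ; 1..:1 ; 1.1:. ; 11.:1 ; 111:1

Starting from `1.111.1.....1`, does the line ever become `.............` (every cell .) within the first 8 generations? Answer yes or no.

no

generation 1: 1..11.11...11
generation 2: 111.1..11.1.1
generation 3: .11.111.1.1.1
generation 4: 1.1..11.1.1.1
generation 5: 1.111.1.1.1.1
generation 6: 1..11.1.1.1.1
generation 7: 111.1.1.1.1.1
generation 8: .11.1.1.1.1.1
generation 8 is .11.1.1.1.1.1, still not uniform .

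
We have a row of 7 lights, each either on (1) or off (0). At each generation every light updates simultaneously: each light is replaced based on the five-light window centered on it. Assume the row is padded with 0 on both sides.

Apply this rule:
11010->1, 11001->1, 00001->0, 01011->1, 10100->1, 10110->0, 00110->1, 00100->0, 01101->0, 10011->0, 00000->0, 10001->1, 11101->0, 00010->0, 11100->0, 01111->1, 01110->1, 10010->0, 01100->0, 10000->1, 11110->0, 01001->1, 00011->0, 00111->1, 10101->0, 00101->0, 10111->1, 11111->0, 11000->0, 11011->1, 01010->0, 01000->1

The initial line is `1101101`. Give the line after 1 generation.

1010011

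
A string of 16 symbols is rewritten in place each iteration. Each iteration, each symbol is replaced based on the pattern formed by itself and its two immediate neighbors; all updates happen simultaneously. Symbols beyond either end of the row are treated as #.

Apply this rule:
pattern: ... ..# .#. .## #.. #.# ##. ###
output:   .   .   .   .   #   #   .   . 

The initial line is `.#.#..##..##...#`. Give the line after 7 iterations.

#.#.#...#...#...
.#.#.#...#...#..
#.#.#.#...#...#.
.#.#.#.#...#...#
#.#.#.#.#...#...
.#.#.#.#.#...#..
#.#.#.#.#.#...#.

#.#.#.#.#.#...#.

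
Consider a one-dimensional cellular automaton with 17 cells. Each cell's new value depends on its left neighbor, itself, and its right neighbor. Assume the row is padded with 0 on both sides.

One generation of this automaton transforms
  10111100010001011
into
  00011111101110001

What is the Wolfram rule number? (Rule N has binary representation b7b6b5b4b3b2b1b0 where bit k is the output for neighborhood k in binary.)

211

position 3: 111 → 1  (bit 7 = 1)
position 5: 110 → 1  (bit 6 = 1)
position 1: 101 → 0  (bit 5 = 0)
position 6: 100 → 1  (bit 4 = 1)
position 2: 011 → 0  (bit 3 = 0)
position 0: 010 → 0  (bit 2 = 0)
position 8: 001 → 1  (bit 1 = 1)
position 7: 000 → 1  (bit 0 = 1)
bits b7..b0 = 11010011 = 211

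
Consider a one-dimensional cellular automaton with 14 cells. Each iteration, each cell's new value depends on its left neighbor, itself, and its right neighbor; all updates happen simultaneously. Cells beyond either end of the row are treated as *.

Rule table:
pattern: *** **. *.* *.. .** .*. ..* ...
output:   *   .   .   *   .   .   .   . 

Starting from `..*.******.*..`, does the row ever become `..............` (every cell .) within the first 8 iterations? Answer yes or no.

no

*....****...*.
.*....**.*....
..*.......*...
*..*.......*..
.*..*.......*.
..*..*........
*..*..*.......
.*..*..*......
iteration 8 is .*..*..*......, still not uniform .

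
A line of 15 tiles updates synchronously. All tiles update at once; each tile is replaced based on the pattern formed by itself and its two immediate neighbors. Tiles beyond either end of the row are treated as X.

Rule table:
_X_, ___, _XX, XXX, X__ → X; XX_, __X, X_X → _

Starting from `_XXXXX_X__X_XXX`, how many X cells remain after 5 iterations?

_XXXX__XX_X_XXX
_XXX_X_X__X_XXX
_XX__X_XX_X_XXX
_X_X_X_X__X_XXX
_X_X_X_XX_X_XXX
count of X: 9

9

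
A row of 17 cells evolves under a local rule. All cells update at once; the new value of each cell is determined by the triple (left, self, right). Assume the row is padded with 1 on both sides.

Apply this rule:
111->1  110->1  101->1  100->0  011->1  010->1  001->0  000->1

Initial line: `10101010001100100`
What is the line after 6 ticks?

11111111111100100

tick 1: 11111110101100100
tick 2: 11111111111100100
tick 3: 11111111111100100  (fixed point — unchanged through tick 6)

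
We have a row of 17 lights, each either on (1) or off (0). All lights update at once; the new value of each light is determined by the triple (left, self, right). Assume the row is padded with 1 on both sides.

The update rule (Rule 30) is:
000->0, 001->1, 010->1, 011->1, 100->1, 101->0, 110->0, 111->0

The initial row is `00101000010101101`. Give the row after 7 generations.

01000111010010100

11101100110101001
00001011100101111
10011010011101000
01110011110001101
01001110001011001
01111001011010111
01000111010010100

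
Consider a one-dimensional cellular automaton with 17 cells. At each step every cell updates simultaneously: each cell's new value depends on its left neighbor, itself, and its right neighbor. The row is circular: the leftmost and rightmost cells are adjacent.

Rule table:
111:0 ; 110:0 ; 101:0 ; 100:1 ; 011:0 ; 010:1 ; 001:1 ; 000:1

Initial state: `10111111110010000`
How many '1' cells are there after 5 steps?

10000000001111111
01111111110000000
10000000001111111  (repeats step 1; period 2)
step 5: 10000000001111111
count of 1: 8

8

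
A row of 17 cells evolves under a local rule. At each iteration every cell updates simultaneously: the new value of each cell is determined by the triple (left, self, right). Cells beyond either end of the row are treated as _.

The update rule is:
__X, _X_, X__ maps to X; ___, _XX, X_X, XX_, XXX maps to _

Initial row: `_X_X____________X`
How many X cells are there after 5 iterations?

XX_XX__________XX
_____X________X__
____XXX______XXX_
___X___X____X___X
__XXX_XXX__XXX_XX
count of X: 11

11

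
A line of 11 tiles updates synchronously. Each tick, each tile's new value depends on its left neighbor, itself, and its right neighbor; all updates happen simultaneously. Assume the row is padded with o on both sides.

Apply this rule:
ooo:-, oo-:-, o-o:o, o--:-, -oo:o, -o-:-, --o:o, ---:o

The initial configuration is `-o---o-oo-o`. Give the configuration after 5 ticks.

--oo-oo-oo-

tick 1: o--oo-oo-oo
tick 2: --oo-oo-oo-
tick 3: -oo-oo-oo-o
tick 4: oo-oo-oo-oo
tick 5: --oo-oo-oo-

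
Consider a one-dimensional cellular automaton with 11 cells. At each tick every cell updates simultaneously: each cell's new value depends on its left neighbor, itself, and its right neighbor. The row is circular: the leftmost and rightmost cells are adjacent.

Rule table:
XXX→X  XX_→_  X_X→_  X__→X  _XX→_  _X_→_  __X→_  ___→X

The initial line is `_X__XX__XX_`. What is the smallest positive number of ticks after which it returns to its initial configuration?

22

__X___X___X
X__XX__XX__
_X___X___X_
__XX__XX__X
X___X___X__
_XX__XX__X_
___X___X__X
XX__XX__X__
__X___X__X_
X__XX__X__X
_X___X__X__
__XX__X__XX
X___X__X___
_XX__X__XX_
___X__X___X
XX__X__XX__
__X__X___X_
X__X__XX__X
_X__X___X__
__X__XX__XX
X__X___X___
_X__XX__XX_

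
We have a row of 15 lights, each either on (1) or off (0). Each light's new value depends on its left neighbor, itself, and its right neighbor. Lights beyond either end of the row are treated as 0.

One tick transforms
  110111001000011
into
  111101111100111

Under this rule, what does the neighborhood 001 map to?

1

At position 7 the neighborhood is 001; the next row has 1 there.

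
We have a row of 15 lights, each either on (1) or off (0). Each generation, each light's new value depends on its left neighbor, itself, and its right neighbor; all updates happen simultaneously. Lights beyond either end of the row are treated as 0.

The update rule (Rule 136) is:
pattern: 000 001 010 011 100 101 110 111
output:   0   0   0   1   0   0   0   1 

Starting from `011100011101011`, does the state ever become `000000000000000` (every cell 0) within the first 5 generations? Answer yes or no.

yes

011000011000010
010000010000000
000000000000000
all cells are 0 at generation 3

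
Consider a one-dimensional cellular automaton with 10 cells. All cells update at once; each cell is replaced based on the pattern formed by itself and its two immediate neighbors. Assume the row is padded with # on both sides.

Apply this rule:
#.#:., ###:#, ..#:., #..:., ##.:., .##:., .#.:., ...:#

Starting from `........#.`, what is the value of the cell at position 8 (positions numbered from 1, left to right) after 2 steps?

.

.######...
..####..#.
position 8 holds .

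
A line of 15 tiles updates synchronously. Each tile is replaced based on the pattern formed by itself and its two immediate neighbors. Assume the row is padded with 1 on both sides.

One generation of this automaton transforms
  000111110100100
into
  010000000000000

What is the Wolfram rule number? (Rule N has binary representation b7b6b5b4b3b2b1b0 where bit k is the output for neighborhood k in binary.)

position 4: 111 → 0  (bit 7 = 0)
position 7: 110 → 0  (bit 6 = 0)
position 8: 101 → 0  (bit 5 = 0)
position 0: 100 → 0  (bit 4 = 0)
position 3: 011 → 0  (bit 3 = 0)
position 9: 010 → 0  (bit 2 = 0)
position 2: 001 → 0  (bit 1 = 0)
position 1: 000 → 1  (bit 0 = 1)
bits b7..b0 = 00000001 = 1

1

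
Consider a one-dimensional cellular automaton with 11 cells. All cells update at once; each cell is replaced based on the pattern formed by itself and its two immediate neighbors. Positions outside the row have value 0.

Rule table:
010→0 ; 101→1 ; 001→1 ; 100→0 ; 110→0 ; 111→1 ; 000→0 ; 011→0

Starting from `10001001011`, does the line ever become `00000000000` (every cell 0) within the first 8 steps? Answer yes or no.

00010010100
00100101000
01001010000
10010100000
00101000000
01010000000
10100000000
01000000000
step 8 is 01000000000, still not uniform 0

no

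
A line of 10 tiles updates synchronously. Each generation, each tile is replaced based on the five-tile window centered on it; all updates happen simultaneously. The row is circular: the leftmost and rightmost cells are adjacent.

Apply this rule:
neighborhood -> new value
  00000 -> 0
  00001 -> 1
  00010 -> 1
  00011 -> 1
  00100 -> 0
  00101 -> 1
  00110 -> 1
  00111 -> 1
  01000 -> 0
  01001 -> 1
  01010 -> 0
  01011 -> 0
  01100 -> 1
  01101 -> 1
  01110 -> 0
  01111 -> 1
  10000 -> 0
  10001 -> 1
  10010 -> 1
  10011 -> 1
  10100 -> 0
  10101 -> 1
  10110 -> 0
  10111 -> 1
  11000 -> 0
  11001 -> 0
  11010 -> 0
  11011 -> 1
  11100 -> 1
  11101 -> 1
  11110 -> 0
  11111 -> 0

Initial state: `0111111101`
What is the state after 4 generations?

1111010011

0110000101
0010011101
1101110100
1111010011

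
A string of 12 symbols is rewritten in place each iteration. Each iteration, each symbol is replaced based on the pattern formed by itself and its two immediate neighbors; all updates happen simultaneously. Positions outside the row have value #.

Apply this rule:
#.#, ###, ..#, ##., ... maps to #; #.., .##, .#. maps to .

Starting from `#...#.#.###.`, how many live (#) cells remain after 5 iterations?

9

iteration 1: #.##.#.#.###
iteration 2: ##.##.#.#.##
iteration 3: ###.##.#.#.#
iteration 4: ####.##.#.#.
iteration 5: #####.##.#.#
count of #: 9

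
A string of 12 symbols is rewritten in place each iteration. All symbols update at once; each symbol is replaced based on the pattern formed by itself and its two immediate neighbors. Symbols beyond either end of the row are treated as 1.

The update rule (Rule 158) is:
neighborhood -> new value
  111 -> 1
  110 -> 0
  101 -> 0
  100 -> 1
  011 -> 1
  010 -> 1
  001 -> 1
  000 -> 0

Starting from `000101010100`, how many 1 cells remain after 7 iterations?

101101010111
001001010111
111111010111
111110010111
111101110111
111001100111
110111011111
count of 1: 10

10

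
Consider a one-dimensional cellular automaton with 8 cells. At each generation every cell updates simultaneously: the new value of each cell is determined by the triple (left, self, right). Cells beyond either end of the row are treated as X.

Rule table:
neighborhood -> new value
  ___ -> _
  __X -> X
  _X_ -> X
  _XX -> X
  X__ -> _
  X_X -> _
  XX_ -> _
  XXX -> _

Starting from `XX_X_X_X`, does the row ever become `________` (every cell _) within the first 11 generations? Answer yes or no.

___X_X_X
__XX_X_X
_XX__X_X
_X__XX_X
_X_XX__X
_X_X__XX
_X_X_XX_
_X_X_X__
_X_X_X_X
_X_X_X_X  (fixed point — unchanged through generation 11)
generation 11 is _X_X_X_X, still not uniform _

no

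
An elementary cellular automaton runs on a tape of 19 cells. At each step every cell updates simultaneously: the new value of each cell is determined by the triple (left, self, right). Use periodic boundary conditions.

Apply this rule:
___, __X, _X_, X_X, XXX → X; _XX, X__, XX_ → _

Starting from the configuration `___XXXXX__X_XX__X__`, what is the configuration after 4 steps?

_X_XX_X_XX_XX_XX_X_

XXX_XXX__XXX___XX_X
XX_X_X__X_X__XX__X_
__XXXX_XXXX_X___XXX
_X_XX_X_XX_XX_XX_X_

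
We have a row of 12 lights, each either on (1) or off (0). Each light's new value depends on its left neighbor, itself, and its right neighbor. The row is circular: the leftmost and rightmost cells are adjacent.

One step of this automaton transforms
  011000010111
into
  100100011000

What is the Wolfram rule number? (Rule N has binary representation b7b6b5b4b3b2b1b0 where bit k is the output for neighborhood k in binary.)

52

position 10: 111 → 0  (bit 7 = 0)
position 2: 110 → 0  (bit 6 = 0)
position 0: 101 → 1  (bit 5 = 1)
position 3: 100 → 1  (bit 4 = 1)
position 1: 011 → 0  (bit 3 = 0)
position 7: 010 → 1  (bit 2 = 1)
position 6: 001 → 0  (bit 1 = 0)
position 4: 000 → 0  (bit 0 = 0)
bits b7..b0 = 00110100 = 52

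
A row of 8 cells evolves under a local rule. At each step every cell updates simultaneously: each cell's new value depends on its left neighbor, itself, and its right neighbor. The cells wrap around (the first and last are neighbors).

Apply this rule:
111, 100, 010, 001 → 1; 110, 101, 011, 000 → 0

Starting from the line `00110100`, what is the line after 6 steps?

01000110
11101001
11001110
00110100  (repeats step 0; period 4)
step 6: 11101001

11101001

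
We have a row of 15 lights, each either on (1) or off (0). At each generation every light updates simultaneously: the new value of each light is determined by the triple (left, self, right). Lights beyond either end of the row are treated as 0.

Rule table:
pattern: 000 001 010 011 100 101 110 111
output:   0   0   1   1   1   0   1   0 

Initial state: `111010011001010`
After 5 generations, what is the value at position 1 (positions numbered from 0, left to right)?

generation 1: 101011011101011
generation 2: 101011010101011
generation 3: 101011010101011  (fixed point — unchanged through generation 5)
position 1 holds 0

0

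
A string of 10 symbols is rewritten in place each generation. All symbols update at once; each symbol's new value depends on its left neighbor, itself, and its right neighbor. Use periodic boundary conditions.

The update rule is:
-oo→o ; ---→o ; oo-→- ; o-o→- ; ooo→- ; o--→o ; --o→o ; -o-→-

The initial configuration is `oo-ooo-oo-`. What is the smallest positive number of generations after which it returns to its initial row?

o--o---o--
-oo-ooo-oo
-o--o---o-
o-oo-ooo-o
--o--o---o
oo-oo-ooo-
o--o--o---
-oo-oo-ooo
-o--o--o--
o-oo-oo-oo
--o--o--o-
oo-oo-oo-o
---o--o--o
ooo-oo-oo-
o---o--o--
-ooo-oo-oo
-o---o--o-
o-ooo-oo-o
--o---o--o
oo-ooo-oo-

20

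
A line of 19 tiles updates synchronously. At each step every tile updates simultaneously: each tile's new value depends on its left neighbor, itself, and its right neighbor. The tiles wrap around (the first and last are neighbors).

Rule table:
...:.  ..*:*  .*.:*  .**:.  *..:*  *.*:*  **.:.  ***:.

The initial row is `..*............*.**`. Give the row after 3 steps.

*..***......***.*..

****..........***..
....*........*...**
*..***......***.*..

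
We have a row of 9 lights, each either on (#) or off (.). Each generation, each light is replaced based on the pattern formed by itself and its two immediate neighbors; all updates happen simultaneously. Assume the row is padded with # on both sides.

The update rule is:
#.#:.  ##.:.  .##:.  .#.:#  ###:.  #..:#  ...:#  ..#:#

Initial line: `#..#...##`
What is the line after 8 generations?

.......##

.######..
.......##
#######..
.......##  (repeats generation 2; period 2)
generation 8: .......##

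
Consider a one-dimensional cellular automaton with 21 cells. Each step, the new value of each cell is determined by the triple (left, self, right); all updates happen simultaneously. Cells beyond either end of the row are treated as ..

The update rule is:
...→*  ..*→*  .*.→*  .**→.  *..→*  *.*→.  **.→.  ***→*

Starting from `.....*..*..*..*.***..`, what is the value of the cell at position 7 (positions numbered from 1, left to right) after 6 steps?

*

***************..*.**
.*************.***...
*.***********...*.***
*..*********.****..*.
***.*******...**.****
.*...*****.***....**.
position 7 holds *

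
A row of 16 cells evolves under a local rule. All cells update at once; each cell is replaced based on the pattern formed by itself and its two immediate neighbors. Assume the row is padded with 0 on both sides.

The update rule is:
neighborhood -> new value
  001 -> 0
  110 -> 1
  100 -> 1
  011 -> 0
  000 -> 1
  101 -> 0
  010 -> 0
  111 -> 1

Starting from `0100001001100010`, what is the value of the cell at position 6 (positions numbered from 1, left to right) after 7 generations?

generation 1: 0011100100111001
generation 2: 1001110010011100
generation 3: 0100111001001111
generation 4: 0010011100100111
generation 5: 1001001110010011
generation 6: 0100100111001001
generation 7: 0010010011100100
position 6 holds 1

1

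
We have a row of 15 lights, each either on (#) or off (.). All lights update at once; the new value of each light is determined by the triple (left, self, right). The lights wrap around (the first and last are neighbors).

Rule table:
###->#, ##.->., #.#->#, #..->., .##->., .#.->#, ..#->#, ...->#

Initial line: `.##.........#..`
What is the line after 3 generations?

#...#########.#
..##.#######.#.
##..#.#####.##.

##..#.#####.##.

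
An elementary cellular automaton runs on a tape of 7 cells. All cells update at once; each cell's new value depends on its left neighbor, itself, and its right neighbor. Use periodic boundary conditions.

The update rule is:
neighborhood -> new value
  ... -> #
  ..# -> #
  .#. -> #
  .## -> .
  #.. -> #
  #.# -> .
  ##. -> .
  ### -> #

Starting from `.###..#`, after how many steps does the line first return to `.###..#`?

..#.###
###..#.
.#.###.
##..#.#
#.###..
#..#.##
.###..#

7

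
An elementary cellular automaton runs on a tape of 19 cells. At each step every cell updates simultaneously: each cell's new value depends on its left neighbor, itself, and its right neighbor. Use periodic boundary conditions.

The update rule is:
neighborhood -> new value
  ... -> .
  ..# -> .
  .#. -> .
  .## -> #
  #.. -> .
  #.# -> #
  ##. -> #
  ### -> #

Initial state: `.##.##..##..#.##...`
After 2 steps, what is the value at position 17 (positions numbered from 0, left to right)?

.

step 1: .#####..##...###...
step 2: .#####..##...###...
position 17 holds .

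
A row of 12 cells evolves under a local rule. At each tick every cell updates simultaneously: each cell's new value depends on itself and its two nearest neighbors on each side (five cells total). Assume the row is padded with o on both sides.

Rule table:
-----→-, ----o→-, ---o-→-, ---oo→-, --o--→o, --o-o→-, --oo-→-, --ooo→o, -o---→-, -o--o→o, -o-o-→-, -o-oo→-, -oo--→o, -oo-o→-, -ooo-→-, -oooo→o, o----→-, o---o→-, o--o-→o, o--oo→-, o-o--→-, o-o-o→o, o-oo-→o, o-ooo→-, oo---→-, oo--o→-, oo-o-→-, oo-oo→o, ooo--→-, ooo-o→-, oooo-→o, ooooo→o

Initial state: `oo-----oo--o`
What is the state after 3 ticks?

----------o-

o-------o--o
--------oo-o
----------o-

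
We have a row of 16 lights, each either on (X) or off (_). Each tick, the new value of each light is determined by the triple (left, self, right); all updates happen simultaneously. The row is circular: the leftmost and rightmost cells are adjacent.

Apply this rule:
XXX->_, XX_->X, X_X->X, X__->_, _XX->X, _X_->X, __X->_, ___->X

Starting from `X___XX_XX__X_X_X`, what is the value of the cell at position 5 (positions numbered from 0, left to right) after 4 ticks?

X_X_XXXXX__XXXXX
XXXXX___X__X____
X___X_X_X__X_XX_
X_X_XXXXX__XXXXX
position 5 holds X

X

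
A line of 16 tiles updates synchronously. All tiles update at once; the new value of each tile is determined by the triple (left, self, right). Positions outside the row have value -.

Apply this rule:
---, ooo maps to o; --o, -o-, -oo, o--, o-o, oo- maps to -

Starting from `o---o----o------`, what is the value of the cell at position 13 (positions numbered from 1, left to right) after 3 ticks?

--o---oo---ooooo
o---o----o--ooo-
--o---oo-----o--
position 13 holds -

-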